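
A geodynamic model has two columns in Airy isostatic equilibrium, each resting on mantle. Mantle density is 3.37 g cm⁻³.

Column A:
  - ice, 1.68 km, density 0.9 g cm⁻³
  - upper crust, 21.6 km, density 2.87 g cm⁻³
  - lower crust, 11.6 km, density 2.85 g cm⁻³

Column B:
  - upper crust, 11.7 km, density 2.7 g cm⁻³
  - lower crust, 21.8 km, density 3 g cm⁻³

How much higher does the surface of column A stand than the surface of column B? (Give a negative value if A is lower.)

For any compensation level in the mantle, the mantle terms cancel and isostasy reduces to e = (Σt_A − Σt_B) − (Σ(ρt)_A − Σ(ρt)_B) / ρ_m.
Σt_A = 34.88 km; Σt_B = 33.5 km; Σ(ρt)_A = 96.564; Σ(ρt)_B = 96.99 (in km·g cm⁻³).
e = (34.88 − 33.5) − (96.564 − 96.99) / 3.37 = 1.51 km.

1.51 km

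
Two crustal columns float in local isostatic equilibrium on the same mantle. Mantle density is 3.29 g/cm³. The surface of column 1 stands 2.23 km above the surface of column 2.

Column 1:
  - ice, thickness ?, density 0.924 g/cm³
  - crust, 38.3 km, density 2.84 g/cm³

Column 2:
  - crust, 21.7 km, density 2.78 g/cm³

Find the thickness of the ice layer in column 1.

0.494 km

Take the compensation level at the base of the deeper column (depth z_c below the surface of column 1) and equate Σ ρ_i t_i down to z_c; mantle fills any gap and the z_c terms cancel.
Column 1: x×0.924 + 38.3×2.84 + (z_c − 38.3 − x)×3.29
Column 2: 2.23×0 + 21.7×2.78 + (z_c − 2.23 − 21.7)×3.29
The z_c×3.29 term appears on both sides and cancels. Collect the known terms of each column as K = Σ(ρt)_known − 3.29 × (depth of known layers): K_1 = 108.772 − 3.29×38.3 = −17.235; K_2 = 60.326 − 3.29×(2.23 + 21.7) = −18.4037.
Balance: K_1 − x×(3.29 − 0.924) = K_2, so x = (K_1 − K_2)/(3.29 − 0.924) = 1.1687/2.366 = 0.494 km.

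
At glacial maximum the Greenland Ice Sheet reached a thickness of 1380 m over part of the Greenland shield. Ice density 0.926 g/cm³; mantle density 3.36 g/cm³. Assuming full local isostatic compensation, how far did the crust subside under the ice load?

Isostatic balance requires: the ice load ρ_ice t is balanced by mantle displaced below, ρ_m s.
s = t ρ_ice / ρ_m = 1380 m × 0.926/3.36 = 380 m.

380 m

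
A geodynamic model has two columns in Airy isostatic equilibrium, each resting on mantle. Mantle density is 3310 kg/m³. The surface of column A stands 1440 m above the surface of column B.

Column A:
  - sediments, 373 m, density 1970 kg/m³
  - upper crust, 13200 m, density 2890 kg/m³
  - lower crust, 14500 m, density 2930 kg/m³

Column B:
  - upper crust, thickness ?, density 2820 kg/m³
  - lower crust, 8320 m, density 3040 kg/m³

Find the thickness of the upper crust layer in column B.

Take the compensation level at the base of the deeper column (depth z_c below the surface of column A) and equate Σ ρ_i t_i down to z_c; mantle fills any gap and the z_c terms cancel.
Column A: 373×1970 + 13200×2890 + 14500×2930 + (z_c − 28073)×3310
Column B: 1440×0 + x×2820 + 8320×3040 + (z_c − 1440 − 8320 − x)×3310
The z_c×3310 term appears on both sides and cancels. Collect the known terms of each column as K = Σ(ρt)_known − 3310 × (depth of known layers): K_A = 81367810 − 3310×28073 = −11553820; K_B = 25292800 − 3310×(1440 + 8320) = −7012800.
Balance: K_A = K_B − x×(3310 − 2820), so x = (K_B − K_A)/(3310 − 2820) = 4541020/490 = 9270 m.

9270 m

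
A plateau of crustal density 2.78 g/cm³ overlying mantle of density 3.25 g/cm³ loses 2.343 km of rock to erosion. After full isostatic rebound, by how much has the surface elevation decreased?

0.339 km

Rebound u = e ρ_c/ρ_m = 2.343 km × 2.78/3.25 = 2.004 km.
Net surface drop = e − u = 2.343 km − 2.004 km = e (ρ_m − ρ_c)/ρ_m = 0.339 km.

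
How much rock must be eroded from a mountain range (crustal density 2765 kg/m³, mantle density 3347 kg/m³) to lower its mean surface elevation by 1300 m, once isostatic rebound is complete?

Net drop Δ = e − u = e − e ρ_c/ρ_m = e (ρ_m − ρ_c)/ρ_m.
e = Δ ρ_m/(ρ_m − ρ_c) = 1300 m × 3347/582 = 7480 m.

7480 m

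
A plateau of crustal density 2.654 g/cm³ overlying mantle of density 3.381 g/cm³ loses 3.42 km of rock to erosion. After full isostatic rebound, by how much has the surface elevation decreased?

0.735 km

Rebound u = e ρ_c/ρ_m = 3.42 km × 2.654/3.381 = 2.685 km.
Net surface drop = e − u = 3.42 km − 2.685 km = e (ρ_m − ρ_c)/ρ_m = 0.735 km.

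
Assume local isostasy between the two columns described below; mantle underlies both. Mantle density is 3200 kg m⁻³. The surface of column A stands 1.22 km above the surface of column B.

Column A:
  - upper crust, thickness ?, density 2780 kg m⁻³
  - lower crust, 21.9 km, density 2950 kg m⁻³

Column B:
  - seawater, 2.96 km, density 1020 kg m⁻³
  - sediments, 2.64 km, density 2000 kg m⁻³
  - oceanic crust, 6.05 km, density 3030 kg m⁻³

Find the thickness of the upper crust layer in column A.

21.6 km

Take the compensation level at the base of the deeper column (depth z_c below the surface of column A) and equate Σ ρ_i t_i down to z_c; mantle fills any gap and the z_c terms cancel.
Column A: x×2780 + 21.9×2950 + (z_c − 21.9 − x)×3200
Column B: 1.22×0 + 2.96×1020 + 2.64×2000 + 6.05×3030 + (z_c − 1.22 − 11.65)×3200
The z_c×3200 term appears on both sides and cancels. Collect the known terms of each column as K = Σ(ρt)_known − 3200 × (depth of known layers): K_A = 64605 − 3200×21.9 = −5475; K_B = 26630.7 − 3200×(1.22 + 11.65) = −14553.3.
Balance: K_A − x×(3200 − 2780) = K_B, so x = (K_A − K_B)/(3200 − 2780) = 9078.3/420 = 21.6 km.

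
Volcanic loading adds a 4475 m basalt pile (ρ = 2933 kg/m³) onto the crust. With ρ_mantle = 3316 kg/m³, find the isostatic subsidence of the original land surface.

Subaerial loading: s = t ρ_load / ρ_m.
s = 4475 m × 2933/3316 = 3960 m.

3960 m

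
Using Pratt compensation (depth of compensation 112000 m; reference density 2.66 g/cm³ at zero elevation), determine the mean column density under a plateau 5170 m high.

2.54 g/cm³

Pratt balance: ρ_ref D = ρ (D + h).
ρ = ρ_ref D/(D + h) = 2.66 × 112000 m/(112000 m + 5170 m) = 2.54 g/cm³.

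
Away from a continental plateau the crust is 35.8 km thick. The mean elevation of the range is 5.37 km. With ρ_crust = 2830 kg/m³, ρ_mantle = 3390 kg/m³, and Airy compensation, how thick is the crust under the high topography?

Root depth r = h ρ_c / (ρ_m − ρ_c) = 5.37 km × 2830 / 560 = 27.14 km.
Total thickness = T + h + r = 35.8 km + 5.37 km + 27.14 km = 68.3 km.

68.3 km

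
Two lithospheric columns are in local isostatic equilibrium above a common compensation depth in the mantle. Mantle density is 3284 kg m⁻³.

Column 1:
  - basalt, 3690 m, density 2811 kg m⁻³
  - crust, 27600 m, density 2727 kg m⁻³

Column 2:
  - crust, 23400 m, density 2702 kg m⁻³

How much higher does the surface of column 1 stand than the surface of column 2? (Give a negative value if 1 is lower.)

For any compensation level in the mantle, the mantle terms cancel and isostasy reduces to e = (Σt_1 − Σt_2) − (Σ(ρt)_1 − Σ(ρt)_2) / ρ_m.
Σt_1 = 31290 m; Σt_2 = 23400 m; Σ(ρt)_1 = 85637790; Σ(ρt)_2 = 63226800 (in m·kg m⁻³).
e = (31290 − 23400) − (85637790 − 63226800) / 3284 = 1070 m.

1070 m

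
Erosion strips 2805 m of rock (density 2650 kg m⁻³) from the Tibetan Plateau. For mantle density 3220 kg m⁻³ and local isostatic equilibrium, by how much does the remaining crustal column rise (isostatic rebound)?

2310 m

Unloading: uplift u = e ρ_c/ρ_m = 2805 m × 2650/3220 = 2310 m.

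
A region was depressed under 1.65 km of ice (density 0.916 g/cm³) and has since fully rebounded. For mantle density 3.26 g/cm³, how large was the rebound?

0.464 km

Removing the load lets mantle flow back in; uplift u satisfies ρ_ice t = ρ_m u.
u = t ρ_ice/ρ_m = 1.65 km × 0.916/3.26 = 0.464 km.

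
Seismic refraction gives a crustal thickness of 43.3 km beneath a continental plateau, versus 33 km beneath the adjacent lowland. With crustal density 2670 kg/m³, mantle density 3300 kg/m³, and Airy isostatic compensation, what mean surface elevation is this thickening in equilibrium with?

1.97 km

Excess crust Δ = 43.3 km − 33 km = 10.3 km, split between elevation h and root r with h + r = Δ.
Airy balance ρ_c h = (ρ_m − ρ_c) r gives r = h ρ_c/(ρ_m − ρ_c), so h (1 + ρ_c/(ρ_m − ρ_c)) = Δ, i.e. h = Δ (ρ_m − ρ_c)/ρ_m.
h = 10.3 km × 630/3300 = 1.97 km.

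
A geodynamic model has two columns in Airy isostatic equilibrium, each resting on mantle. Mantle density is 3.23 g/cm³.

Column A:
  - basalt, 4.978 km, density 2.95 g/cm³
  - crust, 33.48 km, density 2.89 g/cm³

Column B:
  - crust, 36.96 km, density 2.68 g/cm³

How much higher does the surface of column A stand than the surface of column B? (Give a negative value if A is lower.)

−2.34 km

For any compensation level in the mantle, the mantle terms cancel and isostasy reduces to e = (Σt_A − Σt_B) − (Σ(ρt)_A − Σ(ρt)_B) / ρ_m.
Σt_A = 38.458 km; Σt_B = 36.96 km; Σ(ρt)_A = 111.4423; Σ(ρt)_B = 99.0528 (in km·g/cm³).
e = (38.458 − 36.96) − (111.4423 − 99.0528) / 3.23 = −2.34 km.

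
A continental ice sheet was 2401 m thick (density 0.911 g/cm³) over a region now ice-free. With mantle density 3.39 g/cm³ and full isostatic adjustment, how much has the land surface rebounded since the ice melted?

645 m

Removing the load lets mantle flow back in; uplift u satisfies ρ_ice t = ρ_m u.
u = t ρ_ice/ρ_m = 2401 m × 0.911/3.39 = 645 m.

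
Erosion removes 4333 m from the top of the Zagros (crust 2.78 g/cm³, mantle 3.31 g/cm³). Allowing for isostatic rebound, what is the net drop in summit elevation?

694 m

Rebound u = e ρ_c/ρ_m = 4333 m × 2.78/3.31 = 3639 m.
Net surface drop = e − u = 4333 m − 3639 m = e (ρ_m − ρ_c)/ρ_m = 694 m.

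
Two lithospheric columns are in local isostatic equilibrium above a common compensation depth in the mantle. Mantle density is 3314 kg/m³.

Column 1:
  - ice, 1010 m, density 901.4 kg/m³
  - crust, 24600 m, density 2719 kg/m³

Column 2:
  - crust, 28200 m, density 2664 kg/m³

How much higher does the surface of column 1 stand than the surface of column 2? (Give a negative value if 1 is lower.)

−379 m

For any compensation level in the mantle, the mantle terms cancel and isostasy reduces to e = (Σt_1 − Σt_2) − (Σ(ρt)_1 − Σ(ρt)_2) / ρ_m.
Σt_1 = 25610 m; Σt_2 = 28200 m; Σ(ρt)_1 = 67797814; Σ(ρt)_2 = 75124800 (in m·kg/m³).
e = (25610 − 28200) − (67797814 − 75124800) / 3314 = −379 m.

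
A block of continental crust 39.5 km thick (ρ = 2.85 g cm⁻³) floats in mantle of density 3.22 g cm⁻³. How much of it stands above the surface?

4.54 km

Floating equilibrium: submerged depth d = t ρ_obj/ρ_fluid = 39.5 km × 2.85/3.22 = 34.96 km.
Freeboard = t − d = 39.5 km − 34.96 km = 4.54 km.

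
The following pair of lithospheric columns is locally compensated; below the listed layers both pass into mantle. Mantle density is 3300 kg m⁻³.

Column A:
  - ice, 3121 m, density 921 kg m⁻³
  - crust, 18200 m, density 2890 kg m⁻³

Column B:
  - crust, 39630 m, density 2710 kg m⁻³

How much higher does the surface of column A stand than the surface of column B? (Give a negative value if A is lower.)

For any compensation level in the mantle, the mantle terms cancel and isostasy reduces to e = (Σt_A − Σt_B) − (Σ(ρt)_A − Σ(ρt)_B) / ρ_m.
Σt_A = 21321 m; Σt_B = 39630 m; Σ(ρt)_A = 55472441; Σ(ρt)_B = 107397300 (in m·kg m⁻³).
e = (21321 − 39630) − (55472441 − 107397300) / 3300 = −2570 m.

−2570 m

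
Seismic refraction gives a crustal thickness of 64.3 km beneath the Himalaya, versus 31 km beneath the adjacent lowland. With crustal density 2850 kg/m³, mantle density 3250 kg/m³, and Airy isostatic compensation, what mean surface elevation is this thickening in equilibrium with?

Excess crust Δ = 64.3 km − 31 km = 33.3 km, split between elevation h and root r with h + r = Δ.
Airy balance ρ_c h = (ρ_m − ρ_c) r gives r = h ρ_c/(ρ_m − ρ_c), so h (1 + ρ_c/(ρ_m − ρ_c)) = Δ, i.e. h = Δ (ρ_m − ρ_c)/ρ_m.
h = 33.3 km × 400/3250 = 4.1 km.

4.1 km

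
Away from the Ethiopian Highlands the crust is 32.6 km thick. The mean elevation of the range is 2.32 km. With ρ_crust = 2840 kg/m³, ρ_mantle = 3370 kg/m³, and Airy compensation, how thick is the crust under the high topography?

47.4 km

Root depth r = h ρ_c / (ρ_m − ρ_c) = 2.32 km × 2840 / 530 = 12.43 km.
Total thickness = T + h + r = 32.6 km + 2.32 km + 12.43 km = 47.4 km.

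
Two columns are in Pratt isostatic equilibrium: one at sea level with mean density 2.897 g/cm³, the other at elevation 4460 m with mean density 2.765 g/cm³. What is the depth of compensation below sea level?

ρ_ref D = ρ (D + h) → D (ρ_ref − ρ) = ρ h.
D = ρ h/(ρ_ref − ρ) = 2.765 × 4460 m/(2.897 − 2.765) = 93400 m.

93400 m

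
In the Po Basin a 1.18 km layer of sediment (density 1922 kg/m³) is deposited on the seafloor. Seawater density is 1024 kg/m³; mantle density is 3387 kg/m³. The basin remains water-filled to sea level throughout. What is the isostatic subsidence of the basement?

Submarine loading: the sediment displaces seawater, and the subsidence is in turn flooded, so s (ρ_m − ρ_w) = t (ρ_sed − ρ_w).
s = 1.18 km × (1922 − 1024) / (3387 − 1024) = 0.448 km.

0.448 km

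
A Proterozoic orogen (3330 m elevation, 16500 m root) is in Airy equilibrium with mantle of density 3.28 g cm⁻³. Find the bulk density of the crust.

ρ_c h = (ρ_m − ρ_c) r → ρ_c (h + r) = ρ_m r → ρ_c = ρ_m r / (h + r).
ρ_c = 3.28 × 16500 m / (3330 m + 16500 m) = 2.73 g cm⁻³.

2.73 g cm⁻³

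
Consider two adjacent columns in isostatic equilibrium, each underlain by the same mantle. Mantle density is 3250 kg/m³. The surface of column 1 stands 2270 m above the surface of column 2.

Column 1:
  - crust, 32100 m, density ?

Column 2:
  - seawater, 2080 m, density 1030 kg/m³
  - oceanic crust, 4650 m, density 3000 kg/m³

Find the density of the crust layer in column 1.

Take the compensation level at the base of the deeper column (depth z_c below the surface of column 1) and equate Σ ρ_i t_i down to z_c; mantle fills any gap and the z_c terms cancel.
Column 1: 32100×ρ + (z_c − 32100)×3250
Column 2: 2270×0 + 2080×1030 + 4650×3000 + (z_c − 2270 − 6730)×3250
The z_c×3250 term appears on both sides and cancels. Collect the known terms of each column as K = Σ(ρt)_known − 3250 × (depth of known layers): K_1 = 0 − 3250×32100 = −104325000; K_2 = 16092400 − 3250×(2270 + 6730) = −13157600.
Balance: K_1 + 32100×ρ = K_2, so ρ = (K_2 − K_1)/32100 = 91167400/32100 = 2840 kg/m³.

2840 kg/m³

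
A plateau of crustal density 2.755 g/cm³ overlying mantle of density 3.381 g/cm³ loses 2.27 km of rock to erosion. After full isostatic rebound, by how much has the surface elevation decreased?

Rebound u = e ρ_c/ρ_m = 2.27 km × 2.755/3.381 = 1.85 km.
Net surface drop = e − u = 2.27 km − 1.85 km = e (ρ_m − ρ_c)/ρ_m = 0.42 km.

0.42 km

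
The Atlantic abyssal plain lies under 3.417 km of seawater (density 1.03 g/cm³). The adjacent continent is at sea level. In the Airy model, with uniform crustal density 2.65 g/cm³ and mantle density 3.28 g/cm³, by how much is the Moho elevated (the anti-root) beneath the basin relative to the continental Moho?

Equating mass per unit area of the two columns: replacing crust with seawater at the top is compensated by replacing crust with mantle at the base: d (ρ_c − ρ_w) = a (ρ_m − ρ_c).
a = d (ρ_c − ρ_w)/(ρ_m − ρ_c) = 3.417 km × 1.62/0.63 = 8.79 km.

8.79 km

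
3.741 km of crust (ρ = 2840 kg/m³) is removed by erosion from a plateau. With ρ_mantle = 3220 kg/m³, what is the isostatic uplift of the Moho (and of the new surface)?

Unloading: uplift u = e ρ_c/ρ_m = 3.741 km × 2840/3220 = 3.3 km.

3.3 km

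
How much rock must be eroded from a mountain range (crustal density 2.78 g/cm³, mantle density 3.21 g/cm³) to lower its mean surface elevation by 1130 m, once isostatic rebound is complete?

8440 m

Net drop Δ = e − u = e − e ρ_c/ρ_m = e (ρ_m − ρ_c)/ρ_m.
e = Δ ρ_m/(ρ_m − ρ_c) = 1130 m × 3.21/0.43 = 8440 m.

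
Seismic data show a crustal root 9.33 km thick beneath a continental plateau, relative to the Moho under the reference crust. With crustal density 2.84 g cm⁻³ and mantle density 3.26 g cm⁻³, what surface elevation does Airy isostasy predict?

In Airy isostatic equilibrium: ρ_c h = (ρ_m − ρ_c) r.
h = r (ρ_m − ρ_c) / ρ_c = 9.33 km × (3.26 − 2.84) / 2.84 = 1.38 km.

1.38 km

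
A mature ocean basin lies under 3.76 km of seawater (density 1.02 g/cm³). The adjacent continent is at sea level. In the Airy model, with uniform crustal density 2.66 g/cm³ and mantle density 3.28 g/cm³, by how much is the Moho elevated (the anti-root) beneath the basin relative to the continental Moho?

For local isostatic compensation: replacing crust with seawater at the top is compensated by replacing crust with mantle at the base: d (ρ_c − ρ_w) = a (ρ_m − ρ_c).
a = d (ρ_c − ρ_w)/(ρ_m − ρ_c) = 3.76 km × 1.64/0.62 = 9.95 km.

9.95 km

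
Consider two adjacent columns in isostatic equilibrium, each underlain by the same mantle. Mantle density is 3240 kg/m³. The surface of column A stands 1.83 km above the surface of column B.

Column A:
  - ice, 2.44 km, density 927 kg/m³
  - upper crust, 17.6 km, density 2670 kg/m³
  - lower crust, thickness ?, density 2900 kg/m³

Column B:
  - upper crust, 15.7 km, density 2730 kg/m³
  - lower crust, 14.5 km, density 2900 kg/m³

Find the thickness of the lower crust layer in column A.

9.38 km

Take the compensation level at the base of the deeper column (depth z_c below the surface of column A) and equate Σ ρ_i t_i down to z_c; mantle fills any gap and the z_c terms cancel.
Column A: 2.44×927 + 17.6×2670 + x×2900 + (z_c − 20.04 − x)×3240
Column B: 1.83×0 + 15.7×2730 + 14.5×2900 + (z_c − 1.83 − 30.2)×3240
The z_c×3240 term appears on both sides and cancels. Collect the known terms of each column as K = Σ(ρt)_known − 3240 × (depth of known layers): K_A = 49253.88 − 3240×20.04 = −15675.72; K_B = 84911 − 3240×(1.83 + 30.2) = −18866.2.
Balance: K_A − x×(3240 − 2900) = K_B, so x = (K_A − K_B)/(3240 − 2900) = 3190.48/340 = 9.38 km.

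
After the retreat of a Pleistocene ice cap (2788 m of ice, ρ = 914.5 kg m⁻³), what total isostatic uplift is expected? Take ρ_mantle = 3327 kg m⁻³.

766 m

Removing the load lets mantle flow back in; uplift u satisfies ρ_ice t = ρ_m u.
u = t ρ_ice/ρ_m = 2788 m × 914.5/3327 = 766 m.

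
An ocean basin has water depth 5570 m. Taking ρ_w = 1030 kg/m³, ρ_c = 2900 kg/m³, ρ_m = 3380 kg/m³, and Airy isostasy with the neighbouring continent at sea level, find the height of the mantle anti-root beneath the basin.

For local isostatic compensation: replacing crust with seawater at the top is compensated by replacing crust with mantle at the base: d (ρ_c − ρ_w) = a (ρ_m − ρ_c).
a = d (ρ_c − ρ_w)/(ρ_m − ρ_c) = 5570 m × 1870/480 = 21700 m.

21700 m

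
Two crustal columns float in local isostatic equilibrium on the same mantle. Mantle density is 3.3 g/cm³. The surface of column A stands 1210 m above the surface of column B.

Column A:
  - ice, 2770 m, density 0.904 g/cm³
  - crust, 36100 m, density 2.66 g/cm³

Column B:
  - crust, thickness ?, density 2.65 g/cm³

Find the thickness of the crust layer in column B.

39600 m

Take the compensation level at the base of the deeper column (depth z_c below the surface of column A) and equate Σ ρ_i t_i down to z_c; mantle fills any gap and the z_c terms cancel.
Column A: 2770×0.904 + 36100×2.66 + (z_c − 38870)×3.3
Column B: 1210×0 + x×2.65 + (z_c − 1210 − 0 − x)×3.3
The z_c×3.3 term appears on both sides and cancels. Collect the known terms of each column as K = Σ(ρt)_known − 3.3 × (depth of known layers): K_A = 98530.08 − 3.3×38870 = −29740.92; K_B = 0 − 3.3×(1210 + 0) = −3993.
Balance: K_A = K_B − x×(3.3 − 2.65), so x = (K_B − K_A)/(3.3 − 2.65) = 25747.9/0.65 = 39600 m.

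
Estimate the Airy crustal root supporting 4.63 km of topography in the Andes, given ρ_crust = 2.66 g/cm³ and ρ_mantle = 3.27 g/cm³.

20.2 km

Balancing pressure at the compensation depth: the weight of the topography is balanced by the buoyancy of the root, ρ_c h = (ρ_m − ρ_c) r.
r = h · ρ_c / (ρ_m − ρ_c) = 4.63 km × 2.66 / (3.27 − 2.66) = 20.2 km.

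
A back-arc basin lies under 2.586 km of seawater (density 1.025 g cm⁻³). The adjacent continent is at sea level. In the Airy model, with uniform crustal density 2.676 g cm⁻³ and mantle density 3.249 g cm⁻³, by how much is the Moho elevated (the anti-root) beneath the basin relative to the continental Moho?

7.45 km

By Archimedes' principle applied to the lithosphere: replacing crust with seawater at the top is compensated by replacing crust with mantle at the base: d (ρ_c − ρ_w) = a (ρ_m − ρ_c).
a = d (ρ_c − ρ_w)/(ρ_m − ρ_c) = 2.586 km × 1.651/0.573 = 7.45 km.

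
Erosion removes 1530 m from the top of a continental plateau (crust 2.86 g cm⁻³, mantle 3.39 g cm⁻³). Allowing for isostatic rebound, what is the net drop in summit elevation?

239 m

Rebound u = e ρ_c/ρ_m = 1530 m × 2.86/3.39 = 1291 m.
Net surface drop = e − u = 1530 m − 1291 m = e (ρ_m − ρ_c)/ρ_m = 239 m.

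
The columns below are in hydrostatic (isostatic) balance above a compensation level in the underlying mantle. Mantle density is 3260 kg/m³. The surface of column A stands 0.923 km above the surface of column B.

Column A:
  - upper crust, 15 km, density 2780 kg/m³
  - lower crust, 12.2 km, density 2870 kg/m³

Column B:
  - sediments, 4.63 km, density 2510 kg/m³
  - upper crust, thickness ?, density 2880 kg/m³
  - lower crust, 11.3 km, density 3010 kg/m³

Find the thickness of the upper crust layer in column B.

Take the compensation level at the base of the deeper column (depth z_c below the surface of column A) and equate Σ ρ_i t_i down to z_c; mantle fills any gap and the z_c terms cancel.
Column A: 15×2780 + 12.2×2870 + (z_c − 27.2)×3260
Column B: 0.923×0 + 4.63×2510 + x×2880 + 11.3×3010 + (z_c − 0.923 − 15.93 − x)×3260
The z_c×3260 term appears on both sides and cancels. Collect the known terms of each column as K = Σ(ρt)_known − 3260 × (depth of known layers): K_A = 76714 − 3260×27.2 = −11958; K_B = 45634.3 − 3260×(0.923 + 15.93) = −9306.48.
Balance: K_A = K_B − x×(3260 − 2880), so x = (K_B − K_A)/(3260 − 2880) = 2651.52/380 = 6.98 km.

6.98 km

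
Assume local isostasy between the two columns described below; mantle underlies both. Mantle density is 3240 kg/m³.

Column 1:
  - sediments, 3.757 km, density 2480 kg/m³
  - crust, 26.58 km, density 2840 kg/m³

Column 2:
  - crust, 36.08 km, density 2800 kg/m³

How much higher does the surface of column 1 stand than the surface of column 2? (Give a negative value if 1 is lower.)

−0.737 km

For any compensation level in the mantle, the mantle terms cancel and isostasy reduces to e = (Σt_1 − Σt_2) − (Σ(ρt)_1 − Σ(ρt)_2) / ρ_m.
Σt_1 = 30.337 km; Σt_2 = 36.08 km; Σ(ρt)_1 = 84804.56; Σ(ρt)_2 = 101024 (in km·kg/m³).
e = (30.337 − 36.08) − (84804.56 − 101024) / 3240 = −0.737 km.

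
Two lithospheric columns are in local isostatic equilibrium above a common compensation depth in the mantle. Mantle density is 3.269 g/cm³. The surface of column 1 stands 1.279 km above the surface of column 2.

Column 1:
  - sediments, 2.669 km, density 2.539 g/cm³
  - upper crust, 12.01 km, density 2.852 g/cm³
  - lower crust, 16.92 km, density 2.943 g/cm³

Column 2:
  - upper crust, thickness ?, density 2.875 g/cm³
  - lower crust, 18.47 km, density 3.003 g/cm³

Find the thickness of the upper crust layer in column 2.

Take the compensation level at the base of the deeper column (depth z_c below the surface of column 1) and equate Σ ρ_i t_i down to z_c; mantle fills any gap and the z_c terms cancel.
Column 1: 2.669×2.539 + 12.01×2.852 + 16.92×2.943 + (z_c − 31.599)×3.269
Column 2: 1.279×0 + x×2.875 + 18.47×3.003 + (z_c − 1.279 − 18.47 − x)×3.269
The z_c×3.269 term appears on both sides and cancels. Collect the known terms of each column as K = Σ(ρt)_known − 3.269 × (depth of known layers): K_1 = 90.824671 − 3.269×31.599 = −12.47246; K_2 = 55.46541 − 3.269×(1.279 + 18.47) = −9.094071.
Balance: K_1 = K_2 − x×(3.269 − 2.875), so x = (K_2 − K_1)/(3.269 − 2.875) = 3.37839/0.394 = 8.57 km.

8.57 km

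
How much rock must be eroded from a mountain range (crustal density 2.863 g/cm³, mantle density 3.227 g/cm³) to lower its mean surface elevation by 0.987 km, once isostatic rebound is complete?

8.75 km

Net drop Δ = e − u = e − e ρ_c/ρ_m = e (ρ_m − ρ_c)/ρ_m.
e = Δ ρ_m/(ρ_m − ρ_c) = 0.987 km × 3.227/0.364 = 8.75 km.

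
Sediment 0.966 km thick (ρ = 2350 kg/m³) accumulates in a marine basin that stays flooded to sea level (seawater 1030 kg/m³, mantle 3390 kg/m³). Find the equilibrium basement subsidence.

0.54 km

Submarine loading: the sediment displaces seawater, and the subsidence is in turn flooded, so s (ρ_m − ρ_w) = t (ρ_sed − ρ_w).
s = 0.966 km × (2350 − 1030) / (3390 − 1030) = 0.54 km.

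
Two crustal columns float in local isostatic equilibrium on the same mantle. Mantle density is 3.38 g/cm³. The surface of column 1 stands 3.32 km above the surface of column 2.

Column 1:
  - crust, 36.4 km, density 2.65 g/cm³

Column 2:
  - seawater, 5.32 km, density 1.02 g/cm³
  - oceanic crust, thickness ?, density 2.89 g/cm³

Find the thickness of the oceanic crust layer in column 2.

5.7 km

Take the compensation level at the base of the deeper column (depth z_c below the surface of column 1) and equate Σ ρ_i t_i down to z_c; mantle fills any gap and the z_c terms cancel.
Column 1: 36.4×2.65 + (z_c − 36.4)×3.38
Column 2: 3.32×0 + 5.32×1.02 + x×2.89 + (z_c − 3.32 − 5.32 − x)×3.38
The z_c×3.38 term appears on both sides and cancels. Collect the known terms of each column as K = Σ(ρt)_known − 3.38 × (depth of known layers): K_1 = 96.46 − 3.38×36.4 = −26.572; K_2 = 5.4264 − 3.38×(3.32 + 5.32) = −23.7768.
Balance: K_1 = K_2 − x×(3.38 − 2.89), so x = (K_2 − K_1)/(3.38 − 2.89) = 2.7952/0.49 = 5.7 km.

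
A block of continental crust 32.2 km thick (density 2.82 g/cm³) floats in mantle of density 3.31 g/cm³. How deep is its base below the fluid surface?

Draft d = t ρ_obj/ρ_fluid = 32.2 km × 2.82/3.31 = 27.4 km.

27.4 km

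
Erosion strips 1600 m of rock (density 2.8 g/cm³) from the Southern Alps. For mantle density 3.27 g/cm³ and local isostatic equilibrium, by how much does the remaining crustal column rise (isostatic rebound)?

1370 m

Unloading: uplift u = e ρ_c/ρ_m = 1600 m × 2.8/3.27 = 1370 m.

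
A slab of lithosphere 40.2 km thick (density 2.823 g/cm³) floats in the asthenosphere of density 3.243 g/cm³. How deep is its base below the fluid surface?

Draft d = t ρ_obj/ρ_fluid = 40.2 km × 2.823/3.243 = 35 km.

35 km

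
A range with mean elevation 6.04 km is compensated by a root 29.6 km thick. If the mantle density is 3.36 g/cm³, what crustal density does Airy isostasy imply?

2.79 g/cm³

ρ_c h = (ρ_m − ρ_c) r → ρ_c (h + r) = ρ_m r → ρ_c = ρ_m r / (h + r).
ρ_c = 3.36 × 29.6 km / (6.04 km + 29.6 km) = 2.79 g/cm³.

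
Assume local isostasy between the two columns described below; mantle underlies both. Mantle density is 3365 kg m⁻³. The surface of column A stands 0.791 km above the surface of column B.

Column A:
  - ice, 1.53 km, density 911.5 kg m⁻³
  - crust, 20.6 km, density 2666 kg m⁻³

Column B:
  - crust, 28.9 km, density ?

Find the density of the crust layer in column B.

Take the compensation level at the base of the deeper column (depth z_c below the surface of column A) and equate Σ ρ_i t_i down to z_c; mantle fills any gap and the z_c terms cancel.
Column A: 1.53×911.5 + 20.6×2666 + (z_c − 22.13)×3365
Column B: 0.791×0 + 28.9×ρ + (z_c − 0.791 − 28.9)×3365
The z_c×3365 term appears on both sides and cancels. Collect the known terms of each column as K = Σ(ρt)_known − 3365 × (depth of known layers): K_A = 56314.195 − 3365×22.13 = −18153.255; K_B = 0 − 3365×(0.791 + 28.9) = −99910.215.
Balance: K_A = K_B + 28.9×ρ, so ρ = (K_A − K_B)/28.9 = 81757/28.9 = 2830 kg m⁻³.

2830 kg m⁻³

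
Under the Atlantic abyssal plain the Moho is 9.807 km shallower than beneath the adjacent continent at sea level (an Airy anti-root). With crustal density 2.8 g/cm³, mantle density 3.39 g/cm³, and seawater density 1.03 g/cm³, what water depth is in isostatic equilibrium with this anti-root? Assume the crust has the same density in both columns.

3.27 km

Replacing a thickness d of crust by seawater at the top must be balanced by replacing crust with mantle at the base: d (ρ_c − ρ_w) = a (ρ_m − ρ_c).
d = a (ρ_m − ρ_c)/(ρ_c − ρ_w) = 9.807 km × 0.59/1.77 = 3.27 km.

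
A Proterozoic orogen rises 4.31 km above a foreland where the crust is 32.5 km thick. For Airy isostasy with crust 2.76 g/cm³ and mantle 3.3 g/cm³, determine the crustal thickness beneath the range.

58.8 km

Root depth r = h ρ_c / (ρ_m − ρ_c) = 4.31 km × 2.76 / 0.54 = 22.03 km.
Total thickness = T + h + r = 32.5 km + 4.31 km + 22.03 km = 58.8 km.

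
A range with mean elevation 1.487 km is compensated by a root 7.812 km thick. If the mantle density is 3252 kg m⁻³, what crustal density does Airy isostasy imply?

2730 kg m⁻³

ρ_c h = (ρ_m − ρ_c) r → ρ_c (h + r) = ρ_m r → ρ_c = ρ_m r / (h + r).
ρ_c = 3252 × 7.812 km / (1.487 km + 7.812 km) = 2730 kg m⁻³.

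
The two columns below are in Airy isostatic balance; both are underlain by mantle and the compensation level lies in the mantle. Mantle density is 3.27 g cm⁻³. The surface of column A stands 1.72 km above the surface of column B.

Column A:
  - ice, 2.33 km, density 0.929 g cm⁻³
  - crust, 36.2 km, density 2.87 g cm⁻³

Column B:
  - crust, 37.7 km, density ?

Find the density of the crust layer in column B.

Take the compensation level at the base of the deeper column (depth z_c below the surface of column A) and equate Σ ρ_i t_i down to z_c; mantle fills any gap and the z_c terms cancel.
Column A: 2.33×0.929 + 36.2×2.87 + (z_c − 38.53)×3.27
Column B: 1.72×0 + 37.7×ρ + (z_c − 1.72 − 37.7)×3.27
The z_c×3.27 term appears on both sides and cancels. Collect the known terms of each column as K = Σ(ρt)_known − 3.27 × (depth of known layers): K_A = 106.05857 − 3.27×38.53 = −19.93453; K_B = 0 − 3.27×(1.72 + 37.7) = −128.9034.
Balance: K_A = K_B + 37.7×ρ, so ρ = (K_A − K_B)/37.7 = 108.969/37.7 = 2.89 g cm⁻³.

2.89 g cm⁻³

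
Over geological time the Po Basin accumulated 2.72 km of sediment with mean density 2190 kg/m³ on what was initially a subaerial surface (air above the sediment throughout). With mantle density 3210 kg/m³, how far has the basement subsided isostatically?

1.86 km

Subaerial load: s = t ρ_sed / ρ_m = 2.72 km × 2190/3210 = 1.86 km.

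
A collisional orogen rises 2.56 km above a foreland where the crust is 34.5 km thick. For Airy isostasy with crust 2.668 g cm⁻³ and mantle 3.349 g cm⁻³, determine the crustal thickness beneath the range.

47.1 km

Root depth r = h ρ_c / (ρ_m − ρ_c) = 2.56 km × 2.668 / 0.681 = 10.03 km.
Total thickness = T + h + r = 34.5 km + 2.56 km + 10.03 km = 47.1 km.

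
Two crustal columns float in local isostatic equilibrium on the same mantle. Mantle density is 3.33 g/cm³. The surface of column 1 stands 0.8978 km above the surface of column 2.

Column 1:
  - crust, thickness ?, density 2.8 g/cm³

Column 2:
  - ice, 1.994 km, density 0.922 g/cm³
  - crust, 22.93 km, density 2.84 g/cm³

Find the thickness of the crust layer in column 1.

35.9 km

Take the compensation level at the base of the deeper column (depth z_c below the surface of column 1) and equate Σ ρ_i t_i down to z_c; mantle fills any gap and the z_c terms cancel.
Column 1: x×2.8 + (z_c − 0 − x)×3.33
Column 2: 0.8978×0 + 1.994×0.922 + 22.93×2.84 + (z_c − 0.8978 − 24.924)×3.33
The z_c×3.33 term appears on both sides and cancels. Collect the known terms of each column as K = Σ(ρt)_known − 3.33 × (depth of known layers): K_1 = 0 − 3.33×0 = 0; K_2 = 66.959668 − 3.33×(0.8978 + 24.924) = −19.026926.
Balance: K_1 − x×(3.33 − 2.8) = K_2, so x = (K_1 − K_2)/(3.33 − 2.8) = 19.0269/0.53 = 35.9 km.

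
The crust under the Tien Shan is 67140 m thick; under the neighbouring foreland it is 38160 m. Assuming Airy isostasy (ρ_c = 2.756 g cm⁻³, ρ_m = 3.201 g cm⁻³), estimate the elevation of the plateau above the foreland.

4030 m

Excess crust Δ = 67140 m − 38160 m = 28980 m, split between elevation h and root r with h + r = Δ.
Airy balance ρ_c h = (ρ_m − ρ_c) r gives r = h ρ_c/(ρ_m − ρ_c), so h (1 + ρ_c/(ρ_m − ρ_c)) = Δ, i.e. h = Δ (ρ_m − ρ_c)/ρ_m.
h = 28980 m × 0.445/3.201 = 4030 m.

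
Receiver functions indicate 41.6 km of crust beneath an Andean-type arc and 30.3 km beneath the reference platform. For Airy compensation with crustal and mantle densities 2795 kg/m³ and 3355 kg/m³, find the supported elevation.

1.89 km

Excess crust Δ = 41.6 km − 30.3 km = 11.3 km, split between elevation h and root r with h + r = Δ.
Airy balance ρ_c h = (ρ_m − ρ_c) r gives r = h ρ_c/(ρ_m − ρ_c), so h (1 + ρ_c/(ρ_m − ρ_c)) = Δ, i.e. h = Δ (ρ_m − ρ_c)/ρ_m.
h = 11.3 km × 560/3355 = 1.89 km.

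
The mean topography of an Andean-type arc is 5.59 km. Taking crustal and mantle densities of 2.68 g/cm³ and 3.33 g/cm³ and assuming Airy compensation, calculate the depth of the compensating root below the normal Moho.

23 km

Balancing pressure at the compensation depth: the weight of the topography is balanced by the buoyancy of the root, ρ_c h = (ρ_m − ρ_c) r.
r = h · ρ_c / (ρ_m − ρ_c) = 5.59 km × 2.68 / (3.33 − 2.68) = 23 km.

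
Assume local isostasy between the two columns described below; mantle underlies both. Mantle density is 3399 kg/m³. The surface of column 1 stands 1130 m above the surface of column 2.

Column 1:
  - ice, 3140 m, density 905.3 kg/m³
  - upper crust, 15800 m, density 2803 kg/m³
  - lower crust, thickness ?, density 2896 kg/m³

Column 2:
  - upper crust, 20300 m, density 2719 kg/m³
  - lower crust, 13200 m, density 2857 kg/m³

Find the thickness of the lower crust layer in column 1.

15000 m

Take the compensation level at the base of the deeper column (depth z_c below the surface of column 1) and equate Σ ρ_i t_i down to z_c; mantle fills any gap and the z_c terms cancel.
Column 1: 3140×905.3 + 15800×2803 + x×2896 + (z_c − 18940 − x)×3399
Column 2: 1130×0 + 20300×2719 + 13200×2857 + (z_c − 1130 − 33500)×3399
The z_c×3399 term appears on both sides and cancels. Collect the known terms of each column as K = Σ(ρt)_known − 3399 × (depth of known layers): K_1 = 47130042 − 3399×18940 = −17247018; K_2 = 92908100 − 3399×(1130 + 33500) = −24799270.
Balance: K_1 − x×(3399 − 2896) = K_2, so x = (K_1 − K_2)/(3399 − 2896) = 7552250/503 = 15000 m.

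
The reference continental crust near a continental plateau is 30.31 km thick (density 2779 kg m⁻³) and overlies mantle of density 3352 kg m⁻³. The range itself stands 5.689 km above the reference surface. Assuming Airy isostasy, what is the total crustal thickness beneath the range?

63.6 km

Root depth r = h ρ_c / (ρ_m − ρ_c) = 5.689 km × 2779 / 573 = 27.59 km.
Total thickness = T + h + r = 30.31 km + 5.689 km + 27.59 km = 63.6 km.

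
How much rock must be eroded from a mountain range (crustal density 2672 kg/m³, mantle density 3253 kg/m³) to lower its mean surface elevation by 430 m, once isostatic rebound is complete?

Net drop Δ = e − u = e − e ρ_c/ρ_m = e (ρ_m − ρ_c)/ρ_m.
e = Δ ρ_m/(ρ_m − ρ_c) = 430 m × 3253/581 = 2410 m.

2410 m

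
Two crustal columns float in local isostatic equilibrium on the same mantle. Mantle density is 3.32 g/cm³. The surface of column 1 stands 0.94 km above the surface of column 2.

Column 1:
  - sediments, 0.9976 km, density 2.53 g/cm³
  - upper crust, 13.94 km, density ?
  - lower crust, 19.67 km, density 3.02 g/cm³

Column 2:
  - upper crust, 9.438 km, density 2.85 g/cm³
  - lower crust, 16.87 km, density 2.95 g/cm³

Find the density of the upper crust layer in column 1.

Take the compensation level at the base of the deeper column (depth z_c below the surface of column 1) and equate Σ ρ_i t_i down to z_c; mantle fills any gap and the z_c terms cancel.
Column 1: 0.9976×2.53 + 13.94×ρ + 19.67×3.02 + (z_c − 34.6076)×3.32
Column 2: 0.94×0 + 9.438×2.85 + 16.87×2.95 + (z_c − 0.94 − 26.308)×3.32
The z_c×3.32 term appears on both sides and cancels. Collect the known terms of each column as K = Σ(ρt)_known − 3.32 × (depth of known layers): K_1 = 61.927328 − 3.32×34.6076 = −52.969904; K_2 = 76.6648 − 3.32×(0.94 + 26.308) = −13.79856.
Balance: K_1 + 13.94×ρ = K_2, so ρ = (K_2 − K_1)/13.94 = 39.1713/13.94 = 2.81 g/cm³.

2.81 g/cm³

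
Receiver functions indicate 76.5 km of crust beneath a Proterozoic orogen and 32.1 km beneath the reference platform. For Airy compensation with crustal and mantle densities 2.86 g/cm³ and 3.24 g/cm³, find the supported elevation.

Excess crust Δ = 76.5 km − 32.1 km = 44.4 km, split between elevation h and root r with h + r = Δ.
Airy balance ρ_c h = (ρ_m − ρ_c) r gives r = h ρ_c/(ρ_m − ρ_c), so h (1 + ρ_c/(ρ_m − ρ_c)) = Δ, i.e. h = Δ (ρ_m − ρ_c)/ρ_m.
h = 44.4 km × 0.38/3.24 = 5.21 km.

5.21 km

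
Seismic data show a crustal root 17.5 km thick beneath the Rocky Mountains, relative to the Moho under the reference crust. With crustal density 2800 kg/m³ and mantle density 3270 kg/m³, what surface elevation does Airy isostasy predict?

2.94 km

Balancing pressure at the compensation depth: ρ_c h = (ρ_m − ρ_c) r.
h = r (ρ_m − ρ_c) / ρ_c = 17.5 km × (3270 − 2800) / 2800 = 2.94 km.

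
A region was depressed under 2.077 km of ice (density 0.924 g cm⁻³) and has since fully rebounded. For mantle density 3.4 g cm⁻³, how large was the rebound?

Removing the load lets mantle flow back in; uplift u satisfies ρ_ice t = ρ_m u.
u = t ρ_ice/ρ_m = 2.077 km × 0.924/3.4 = 0.564 km.

0.564 km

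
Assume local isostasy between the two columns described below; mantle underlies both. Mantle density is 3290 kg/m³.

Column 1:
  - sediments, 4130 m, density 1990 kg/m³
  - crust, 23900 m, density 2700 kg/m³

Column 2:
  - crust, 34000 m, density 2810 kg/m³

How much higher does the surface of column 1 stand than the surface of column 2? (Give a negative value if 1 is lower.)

957 m

For any compensation level in the mantle, the mantle terms cancel and isostasy reduces to e = (Σt_1 − Σt_2) − (Σ(ρt)_1 − Σ(ρt)_2) / ρ_m.
Σt_1 = 28030 m; Σt_2 = 34000 m; Σ(ρt)_1 = 72748700; Σ(ρt)_2 = 95540000 (in m·kg/m³).
e = (28030 − 34000) − (72748700 − 95540000) / 3290 = 957 m.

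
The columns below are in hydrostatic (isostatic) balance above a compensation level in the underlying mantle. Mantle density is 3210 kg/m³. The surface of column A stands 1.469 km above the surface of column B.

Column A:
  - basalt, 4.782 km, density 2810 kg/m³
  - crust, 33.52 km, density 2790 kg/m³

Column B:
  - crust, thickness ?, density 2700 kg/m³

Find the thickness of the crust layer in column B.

22.1 km

Take the compensation level at the base of the deeper column (depth z_c below the surface of column A) and equate Σ ρ_i t_i down to z_c; mantle fills any gap and the z_c terms cancel.
Column A: 4.782×2810 + 33.52×2790 + (z_c − 38.302)×3210
Column B: 1.469×0 + x×2700 + (z_c − 1.469 − 0 − x)×3210
The z_c×3210 term appears on both sides and cancels. Collect the known terms of each column as K = Σ(ρt)_known − 3210 × (depth of known layers): K_A = 106958.22 − 3210×38.302 = −15991.2; K_B = 0 − 3210×(1.469 + 0) = −4715.49.
Balance: K_A = K_B − x×(3210 − 2700), so x = (K_B − K_A)/(3210 − 2700) = 11275.7/510 = 22.1 km.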